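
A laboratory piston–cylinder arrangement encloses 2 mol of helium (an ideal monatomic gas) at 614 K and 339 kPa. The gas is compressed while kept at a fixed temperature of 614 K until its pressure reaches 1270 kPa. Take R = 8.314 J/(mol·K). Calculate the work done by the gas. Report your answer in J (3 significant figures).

W ≈ -13500 J

Isothermal process: W = nRT ln(V₂/V₁) = nRT ln(P₁/P₂).
W = (2)(8.314)(614) × ln(339/1270)
  = 10210 × ln(0.2669) = 10210 × -1.321
W_by_gas = -13485 J.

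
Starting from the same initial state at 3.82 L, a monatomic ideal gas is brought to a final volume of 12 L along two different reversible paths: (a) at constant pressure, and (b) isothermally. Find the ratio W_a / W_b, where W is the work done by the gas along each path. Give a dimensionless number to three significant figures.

Path (a) isobaric: W = P₁(V₂ − V₁) → W_a/(P₁V₁) = 2.141.
Path (b) isothermal: W = P₁V₁ ln(V₂/V₁) → W_b/(P₁V₁) = 1.145.
W_a / W_b = 2.141 / 1.145 = 1.871.

W_a / W_b ≈ 1.87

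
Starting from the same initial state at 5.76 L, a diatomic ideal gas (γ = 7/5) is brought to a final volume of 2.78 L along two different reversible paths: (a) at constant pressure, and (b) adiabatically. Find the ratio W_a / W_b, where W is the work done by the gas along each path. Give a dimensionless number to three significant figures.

Path (a) isobaric: W = P₁(V₂ − V₁) → W_a/(P₁V₁) = -0.5174.
Path (b) adiabatic: W = P₁V₁(1 − (V₁/V₂)^(γ−1))/(γ−1) → W_b/(P₁V₁) = -0.8457.
W_a / W_b = -0.5174 / -0.8457 = 0.6117.

W_a / W_b ≈ 0.612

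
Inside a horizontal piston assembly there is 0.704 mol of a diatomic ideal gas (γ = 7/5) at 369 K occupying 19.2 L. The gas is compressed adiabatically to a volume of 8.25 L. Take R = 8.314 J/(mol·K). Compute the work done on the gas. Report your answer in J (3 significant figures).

W ≈ 2170 J

Adiabatic: TV^(γ−1) = const with γ = 7/5.
T₂ = T₁ (V₁/V₂)^(γ−1) = 369 × (19.2/8.25)^0.4 = 369 × 1.402 = 517.3 K.
W_by = nCᵥ(T₁ − T₂) = (0.704)(20.79)(369 − 517.3) = -2170 J.
Work on gas = −W_by = 2170 J.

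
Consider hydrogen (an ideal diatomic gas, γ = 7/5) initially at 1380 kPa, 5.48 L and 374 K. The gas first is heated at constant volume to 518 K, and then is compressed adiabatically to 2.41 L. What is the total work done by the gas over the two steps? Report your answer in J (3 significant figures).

W_total ≈ -10200 J

Step 1 (isochoric): W = 0 (constant volume).
After step 1: P = 1911 kPa (V unchanged).
Step 2 (adiabatic): W = (P₁V₁ − P₂V₂)/(γ−1) = (10474 − 14549)/0.4 = -10186 J.
W_total = 0 − 10186 = -10186 J.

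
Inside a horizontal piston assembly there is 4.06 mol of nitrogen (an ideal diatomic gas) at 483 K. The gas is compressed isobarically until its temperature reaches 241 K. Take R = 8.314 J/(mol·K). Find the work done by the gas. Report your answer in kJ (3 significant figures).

W ≈ -8.17 kJ

Isobaric: W = P ΔV = nR ΔT.
W = (4.06)(8.314)(241 − 483) = -8169 J.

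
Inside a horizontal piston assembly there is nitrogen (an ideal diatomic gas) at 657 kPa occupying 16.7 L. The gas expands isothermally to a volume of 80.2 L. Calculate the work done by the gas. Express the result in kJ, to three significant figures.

Isothermal: W = nRT ln(V₂/V₁) = P₁V₁ ln(V₂/V₁).
P₁V₁ = (657 kPa)(16.7 L) = 10972 J.
W = 10972 × ln(80.2/16.7) = 10972 × 1.569
W_by_gas = 17216 J.

W ≈ 17.2 kJ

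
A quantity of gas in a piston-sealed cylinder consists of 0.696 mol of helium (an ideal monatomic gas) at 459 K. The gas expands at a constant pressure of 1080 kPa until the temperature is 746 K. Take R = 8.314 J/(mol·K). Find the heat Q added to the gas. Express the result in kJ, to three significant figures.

Q ≈ 4.15 kJ

Isobaric: W = nRΔT = (0.696)(8.314)(287) = 1661 J.
ΔU = nCᵥΔT with Cᵥ = 3R/2: ΔU = (0.696)(12.47)(287) = 2491 J.
Q = ΔU + W = 2491 + 1661 = 4152 J.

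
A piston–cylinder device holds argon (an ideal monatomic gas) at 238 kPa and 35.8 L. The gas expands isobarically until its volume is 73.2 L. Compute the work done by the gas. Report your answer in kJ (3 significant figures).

W ≈ 8.90 kJ

Isobaric: W = P ΔV.
W = (238 kPa)(73.2 − 35.8 L) = (238)(37.4) = 8901 J.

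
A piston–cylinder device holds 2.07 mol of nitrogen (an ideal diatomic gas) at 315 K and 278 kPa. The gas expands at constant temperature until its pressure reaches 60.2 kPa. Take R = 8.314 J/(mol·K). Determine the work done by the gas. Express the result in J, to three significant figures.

W ≈ 8290 J

Isothermal process: W = nRT ln(V₂/V₁) = nRT ln(P₁/P₂).
W = (2.07)(8.314)(315) × ln(278/60.2)
  = 5421 × ln(4.618) = 5421 × 1.53
W_by_gas = 8294 J.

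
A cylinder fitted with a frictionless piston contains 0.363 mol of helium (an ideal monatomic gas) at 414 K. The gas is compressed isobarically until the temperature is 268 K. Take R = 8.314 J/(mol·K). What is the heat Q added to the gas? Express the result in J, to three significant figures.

Q ≈ -1100 J

Isobaric: W = nRΔT = (0.363)(8.314)(-146) = -440.6 J.
ΔU = nCᵥΔT with Cᵥ = 3R/2: ΔU = (0.363)(12.47)(-146) = -660.9 J.
Q = ΔU + W = -660.9 − 440.6 = -1102 J.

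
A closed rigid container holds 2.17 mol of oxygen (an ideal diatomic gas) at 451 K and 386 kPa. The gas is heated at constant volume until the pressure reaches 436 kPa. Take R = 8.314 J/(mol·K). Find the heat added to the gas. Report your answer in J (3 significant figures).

Q ≈ 2630 J

Constant volume ⇒ W = 0, so Q = ΔU = nCᵥΔT with Cᵥ = 5R/2 = 20.79 J/(mol·K).
At constant V, T₂/T₁ = P₂/P₁ ⇒ ΔT = T₁(P₂/P₁ − 1) = 451·(436/386 − 1) = 58.42 K.
ΔU = (2.17)(20.79)(58.42) = 2635 J.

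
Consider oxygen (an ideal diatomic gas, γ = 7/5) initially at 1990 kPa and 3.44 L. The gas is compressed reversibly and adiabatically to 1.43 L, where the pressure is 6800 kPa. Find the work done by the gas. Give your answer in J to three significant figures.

Adiabatic: W = (P₁V₁ − P₂V₂)/(γ − 1) with γ = 7/5.
P₁V₁ = 6846 J, P₂V₂ = 9724 J.
W = (6846 − 9724) / 0.4 = -7196 J.

W ≈ -7200 J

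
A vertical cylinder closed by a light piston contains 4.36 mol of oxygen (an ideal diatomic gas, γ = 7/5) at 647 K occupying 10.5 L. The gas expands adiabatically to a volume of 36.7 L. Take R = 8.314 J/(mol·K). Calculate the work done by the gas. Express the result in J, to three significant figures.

W ≈ 23100 J

Adiabatic: TV^(γ−1) = const with γ = 7/5.
T₂ = T₁ (V₁/V₂)^(γ−1) = 647 × (10.5/36.7)^0.4 = 647 × 0.6062 = 392.2 K.
W_by = nCᵥ(T₁ − T₂) = (4.36)(20.79)(647 − 392.2) = 23090 J.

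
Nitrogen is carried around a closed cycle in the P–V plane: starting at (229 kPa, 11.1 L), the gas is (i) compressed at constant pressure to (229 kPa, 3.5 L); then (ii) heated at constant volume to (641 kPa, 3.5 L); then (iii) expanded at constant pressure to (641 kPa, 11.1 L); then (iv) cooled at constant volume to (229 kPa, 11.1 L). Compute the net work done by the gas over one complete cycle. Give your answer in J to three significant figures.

Constant-volume legs do no work.
W(i) = (229)(3.5 − 11.1) = -1740 J; W(iii) = (641)(11.1 − 3.5) = 4872 J.
W_net = -1740 + 4872 = 3131 J (the clockwise enclosed area).

W_net ≈ 3130 J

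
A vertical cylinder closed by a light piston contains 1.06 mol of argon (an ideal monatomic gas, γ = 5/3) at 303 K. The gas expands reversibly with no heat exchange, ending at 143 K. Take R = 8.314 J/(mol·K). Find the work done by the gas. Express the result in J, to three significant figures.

W ≈ 2120 J

Adiabatic ⇒ Q = 0, so W_by = −ΔU = nCᵥ(T₁ − T₂).
Cᵥ = 3R/2 = 12.47 J/(mol·K).
W = (1.06)(12.47)(303 − 143) = 2115 J.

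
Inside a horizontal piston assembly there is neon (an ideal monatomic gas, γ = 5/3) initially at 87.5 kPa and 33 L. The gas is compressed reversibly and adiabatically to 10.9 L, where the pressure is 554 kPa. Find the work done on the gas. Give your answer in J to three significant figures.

W ≈ 4730 J

Adiabatic: W = (P₁V₁ − P₂V₂)/(γ − 1) with γ = 5/3.
P₁V₁ = 2888 J, P₂V₂ = 6039 J.
W = (2888 − 6039) / 0.6667 = -4727 J.
Work on gas = −W_by = 4727 J.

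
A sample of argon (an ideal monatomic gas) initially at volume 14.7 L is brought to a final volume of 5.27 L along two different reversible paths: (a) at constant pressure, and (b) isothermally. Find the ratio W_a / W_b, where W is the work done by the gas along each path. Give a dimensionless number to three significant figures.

W_a / W_b ≈ 0.625

Path (a) isobaric: W = P₁(V₂ − V₁) → W_a/(P₁V₁) = -0.6415.
Path (b) isothermal: W = P₁V₁ ln(V₂/V₁) → W_b/(P₁V₁) = -1.026.
W_a / W_b = -0.6415 / -1.026 = 0.6254.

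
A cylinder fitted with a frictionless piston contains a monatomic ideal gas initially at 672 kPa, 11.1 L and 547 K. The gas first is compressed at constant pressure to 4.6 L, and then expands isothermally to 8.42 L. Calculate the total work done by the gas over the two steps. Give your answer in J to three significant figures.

W_total ≈ -2500 J

Step 1 (isobaric): W = PΔV = (672 kPa)(4.6 − 11.1 L) = -4368 J.
After step 1: P = 672 kPa, V = 4.6 L, T = 226.7 K.
Step 2 (isothermal): W = P₁V₁ ln(V₂/V₁) = (3091) ln(8.42/4.6) = 1869 J.
W_total = -4368 + 1869 = -2499 J.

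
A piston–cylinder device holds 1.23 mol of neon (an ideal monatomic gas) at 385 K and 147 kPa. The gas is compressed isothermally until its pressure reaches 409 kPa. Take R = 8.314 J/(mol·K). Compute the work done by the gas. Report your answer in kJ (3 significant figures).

W ≈ -4.03 kJ

Isothermal process: W = nRT ln(V₂/V₁) = nRT ln(P₁/P₂).
W = (1.23)(8.314)(385) × ln(147/409)
  = 3937 × ln(0.3594) = 3937 × -1.023
W_by_gas = -4029 J.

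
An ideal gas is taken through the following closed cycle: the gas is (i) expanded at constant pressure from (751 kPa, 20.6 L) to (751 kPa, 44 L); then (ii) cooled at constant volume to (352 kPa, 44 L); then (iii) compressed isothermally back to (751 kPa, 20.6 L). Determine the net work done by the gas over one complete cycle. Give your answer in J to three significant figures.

Leg (i): W = PΔV = (751)(44 − 20.6) = 17573 J.
Leg (ii): W = 0.
Leg (iii): W = PᵢVᵢ ln(V_f/Vᵢ) = (15488) ln(20.6/44) = -11754 J.
W_net = 17573 − 11754 = 5820 J.

W_net ≈ 5820 J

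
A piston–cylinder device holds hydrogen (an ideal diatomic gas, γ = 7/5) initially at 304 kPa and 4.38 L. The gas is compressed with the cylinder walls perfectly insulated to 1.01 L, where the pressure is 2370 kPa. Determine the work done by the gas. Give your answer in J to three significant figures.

W ≈ -2660 J

Adiabatic: W = (P₁V₁ − P₂V₂)/(γ − 1) with γ = 7/5.
P₁V₁ = 1332 J, P₂V₂ = 2394 J.
W = (1332 − 2394) / 0.4 = -2655 J.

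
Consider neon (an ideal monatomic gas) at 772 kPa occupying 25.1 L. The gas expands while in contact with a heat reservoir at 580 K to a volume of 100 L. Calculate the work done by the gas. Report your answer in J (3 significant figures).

W ≈ 26800 J

Isothermal: W = nRT ln(V₂/V₁) = P₁V₁ ln(V₂/V₁).
P₁V₁ = (772 kPa)(25.1 L) = 19377 J.
W = 19377 × ln(100/25.1) = 19377 × 1.382
W_by_gas = 26785 J.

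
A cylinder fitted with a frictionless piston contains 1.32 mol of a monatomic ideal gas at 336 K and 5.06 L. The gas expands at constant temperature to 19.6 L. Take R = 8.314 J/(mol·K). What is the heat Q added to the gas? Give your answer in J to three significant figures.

Isothermal ⇒ ΔU = 0, so Q = W = nRT ln(V₂/V₁).
Q = (1.32)(8.314)(336) ln(19.6/5.06) = 3687 × 1.354 = 4993 J.

Q ≈ 4990 J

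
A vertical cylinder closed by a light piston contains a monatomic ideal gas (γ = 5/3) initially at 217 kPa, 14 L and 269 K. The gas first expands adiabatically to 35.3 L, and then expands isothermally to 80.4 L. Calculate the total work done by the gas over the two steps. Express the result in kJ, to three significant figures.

W_total ≈ 3.45 kJ

Step 1 (adiabatic): W = (P₁V₁ − P₂V₂)/(γ−1) = (3038 − 1640)/0.667 = 2097 J.
After step 1: P = 46.46 kPa, V = 35.3 L, T = 145.2 K.
Step 2 (isothermal): W = P₁V₁ ln(V₂/V₁) = (1640) ln(80.4/35.3) = 1350 J.
W_total = 2097 + 1350 = 3447 J.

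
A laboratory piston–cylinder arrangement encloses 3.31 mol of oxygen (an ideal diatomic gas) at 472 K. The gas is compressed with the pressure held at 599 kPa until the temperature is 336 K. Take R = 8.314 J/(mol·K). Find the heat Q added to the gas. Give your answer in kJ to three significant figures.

Q ≈ -13.1 kJ

Isobaric: W = nRΔT = (3.31)(8.314)(-136) = -3743 J.
ΔU = nCᵥΔT with Cᵥ = 5R/2: ΔU = (3.31)(20.79)(-136) = -9357 J.
Q = ΔU + W = -9357 − 3743 = -13099 J.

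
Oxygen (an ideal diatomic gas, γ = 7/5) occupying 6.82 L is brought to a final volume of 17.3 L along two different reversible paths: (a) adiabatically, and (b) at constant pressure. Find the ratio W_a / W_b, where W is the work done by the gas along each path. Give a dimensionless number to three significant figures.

Path (a) adiabatic: W = P₁V₁(1 − (V₁/V₂)^(γ−1))/(γ−1) → W_a/(P₁V₁) = 0.7772.
Path (b) isobaric: W = P₁(V₂ − V₁) → W_b/(P₁V₁) = 1.537.
W_a / W_b = 0.7772 / 1.537 = 0.5058.

W_a / W_b ≈ 0.506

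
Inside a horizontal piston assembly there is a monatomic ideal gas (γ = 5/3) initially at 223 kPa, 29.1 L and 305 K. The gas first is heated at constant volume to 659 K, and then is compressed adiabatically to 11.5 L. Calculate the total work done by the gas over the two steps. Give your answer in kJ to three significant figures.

W_total ≈ -18.0 kJ

Step 1 (isochoric): W = 0 (constant volume).
After step 1: P = 481.8 kPa (V unchanged).
Step 2 (adiabatic): W = (P₁V₁ − P₂V₂)/(γ−1) = (14021 − 26036)/0.667 = -18023 J.
W_total = 0 − 18023 = -18023 J.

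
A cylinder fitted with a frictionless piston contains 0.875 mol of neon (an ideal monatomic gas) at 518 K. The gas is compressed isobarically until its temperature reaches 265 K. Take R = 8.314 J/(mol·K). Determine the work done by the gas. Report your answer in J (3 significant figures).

Isobaric: W = P ΔV = nR ΔT.
W = (0.875)(8.314)(265 − 518) = -1841 J.

W ≈ -1840 J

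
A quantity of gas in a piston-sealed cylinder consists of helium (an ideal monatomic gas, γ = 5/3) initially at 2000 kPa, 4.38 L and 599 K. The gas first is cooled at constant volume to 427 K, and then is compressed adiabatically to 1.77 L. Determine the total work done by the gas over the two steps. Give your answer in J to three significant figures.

W_total ≈ -7770 J

Step 1 (isochoric): W = 0 (constant volume).
After step 1: P = 1426 kPa (V unchanged).
Step 2 (adiabatic): W = (P₁V₁ − P₂V₂)/(γ−1) = (6245 − 11425)/0.667 = -7770 J.
W_total = 0 − 7770 = -7770 J.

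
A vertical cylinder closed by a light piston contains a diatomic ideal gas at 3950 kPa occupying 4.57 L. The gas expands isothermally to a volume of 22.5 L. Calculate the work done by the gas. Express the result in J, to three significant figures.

Isothermal: W = nRT ln(V₂/V₁) = P₁V₁ ln(V₂/V₁).
P₁V₁ = (3950 kPa)(4.57 L) = 18052 J.
W = 18052 × ln(22.5/4.57) = 18052 × 1.594
W_by_gas = 28774 J.

W ≈ 28800 J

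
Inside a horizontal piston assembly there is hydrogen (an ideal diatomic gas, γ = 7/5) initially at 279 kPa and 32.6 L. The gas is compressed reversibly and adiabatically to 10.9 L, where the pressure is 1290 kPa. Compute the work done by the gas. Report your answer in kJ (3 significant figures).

W ≈ -12.4 kJ

Adiabatic: W = (P₁V₁ − P₂V₂)/(γ − 1) with γ = 7/5.
P₁V₁ = 9095 J, P₂V₂ = 14061 J.
W = (9095 − 14061) / 0.4 = -12414 J.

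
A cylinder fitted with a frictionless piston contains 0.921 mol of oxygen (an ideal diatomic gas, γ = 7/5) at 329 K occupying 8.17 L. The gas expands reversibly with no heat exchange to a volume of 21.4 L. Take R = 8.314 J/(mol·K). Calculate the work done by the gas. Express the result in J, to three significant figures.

Adiabatic: TV^(γ−1) = const with γ = 7/5.
T₂ = T₁ (V₁/V₂)^(γ−1) = 329 × (8.17/21.4)^0.4 = 329 × 0.6803 = 223.8 K.
W_by = nCᵥ(T₁ − T₂) = (0.921)(20.79)(329 − 223.8) = 2013 J.

W ≈ 2010 J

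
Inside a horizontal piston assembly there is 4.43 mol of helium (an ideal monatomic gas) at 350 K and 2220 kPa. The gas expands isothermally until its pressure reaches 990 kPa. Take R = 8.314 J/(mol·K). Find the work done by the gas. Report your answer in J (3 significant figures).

W ≈ 10400 J

Isothermal process: W = nRT ln(V₂/V₁) = nRT ln(P₁/P₂).
W = (4.43)(8.314)(350) × ln(2220/990)
  = 12891 × ln(2.242) = 12891 × 0.8076
W_by_gas = 10410 J.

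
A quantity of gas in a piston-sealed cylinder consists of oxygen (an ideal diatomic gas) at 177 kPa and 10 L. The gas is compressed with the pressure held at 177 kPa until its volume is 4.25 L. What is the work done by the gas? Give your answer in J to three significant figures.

W ≈ -1020 J

Isobaric: W = P ΔV.
W = (177 kPa)(4.25 − 10 L) = (177)(-5.75) = -1018 J.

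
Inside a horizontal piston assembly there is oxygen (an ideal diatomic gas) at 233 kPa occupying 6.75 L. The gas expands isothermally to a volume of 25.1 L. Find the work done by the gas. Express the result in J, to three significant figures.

W ≈ 2070 J

Isothermal: W = nRT ln(V₂/V₁) = P₁V₁ ln(V₂/V₁).
P₁V₁ = (233 kPa)(6.75 L) = 1573 J.
W = 1573 × ln(25.1/6.75) = 1573 × 1.313
W_by_gas = 2066 J.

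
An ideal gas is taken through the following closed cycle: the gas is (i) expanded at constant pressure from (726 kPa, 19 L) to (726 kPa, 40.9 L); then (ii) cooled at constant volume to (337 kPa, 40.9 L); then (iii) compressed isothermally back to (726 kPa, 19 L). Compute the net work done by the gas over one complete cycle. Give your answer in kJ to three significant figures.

W_net ≈ 5.33 kJ

Leg (i): W = PΔV = (726)(40.9 − 19) = 15899 J.
Leg (ii): W = 0.
Leg (iii): W = PᵢVᵢ ln(V_f/Vᵢ) = (13783) ln(19/40.9) = -10568 J.
W_net = 15899 − 10568 = 5332 J.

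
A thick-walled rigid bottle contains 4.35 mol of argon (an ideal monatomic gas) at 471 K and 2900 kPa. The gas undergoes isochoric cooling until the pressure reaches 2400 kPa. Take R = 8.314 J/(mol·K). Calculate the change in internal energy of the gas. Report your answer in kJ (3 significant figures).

Constant volume ⇒ W = 0, so Q = ΔU = nCᵥΔT with Cᵥ = 3R/2 = 12.47 J/(mol·K).
At constant V, T₂/T₁ = P₂/P₁ ⇒ ΔT = T₁(P₂/P₁ − 1) = 471·(2400/2900 − 1) = -81.21 K.
ΔU = (4.35)(12.47)(-81.21) = -4405 J.

ΔU ≈ -4.41 kJ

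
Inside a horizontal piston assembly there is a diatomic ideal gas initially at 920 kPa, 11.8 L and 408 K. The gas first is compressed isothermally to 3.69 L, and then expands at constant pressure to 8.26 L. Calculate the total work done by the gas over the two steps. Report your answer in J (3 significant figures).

Step 1 (isothermal): W = P₁V₁ ln(V₂/V₁) = (10856) ln(3.69/11.8) = -12620 J.
After step 1: P = 2942 kPa, V = 3.69 L, T = 408 K.
Step 2 (isobaric): W = PΔV = (2942 kPa)(8.26 − 3.69 L) = 13445 J.
W_total = -12620 + 13445 = 825.2 J.

W_total ≈ 825 J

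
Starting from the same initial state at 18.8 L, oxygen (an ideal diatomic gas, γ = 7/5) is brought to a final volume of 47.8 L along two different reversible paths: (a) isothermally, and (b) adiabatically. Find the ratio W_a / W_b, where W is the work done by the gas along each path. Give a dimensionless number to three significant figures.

Path (a) isothermal: W = P₁V₁ ln(V₂/V₁) → W_a/(P₁V₁) = 0.9332.
Path (b) adiabatic: W = P₁V₁(1 − (V₁/V₂)^(γ−1))/(γ−1) → W_b/(P₁V₁) = 0.7788.
W_a / W_b = 0.9332 / 0.7788 = 1.198.

W_a / W_b ≈ 1.20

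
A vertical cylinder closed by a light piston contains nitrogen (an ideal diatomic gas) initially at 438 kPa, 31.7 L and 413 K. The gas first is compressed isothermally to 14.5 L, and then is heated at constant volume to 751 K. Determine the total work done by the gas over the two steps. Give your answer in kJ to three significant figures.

Step 1 (isothermal): W = P₁V₁ ln(V₂/V₁) = (13885) ln(14.5/31.7) = -10860 J.
Step 2 (isochoric): W = 0 (constant volume).
W_total = -10860 + 0 = -10860 J.

W_total ≈ -10.9 kJ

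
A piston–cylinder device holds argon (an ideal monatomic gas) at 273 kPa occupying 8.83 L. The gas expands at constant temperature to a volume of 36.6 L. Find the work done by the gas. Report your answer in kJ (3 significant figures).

Isothermal: W = nRT ln(V₂/V₁) = P₁V₁ ln(V₂/V₁).
P₁V₁ = (273 kPa)(8.83 L) = 2411 J.
W = 2411 × ln(36.6/8.83) = 2411 × 1.422
W_by_gas = 3428 J.

W ≈ 3.43 kJ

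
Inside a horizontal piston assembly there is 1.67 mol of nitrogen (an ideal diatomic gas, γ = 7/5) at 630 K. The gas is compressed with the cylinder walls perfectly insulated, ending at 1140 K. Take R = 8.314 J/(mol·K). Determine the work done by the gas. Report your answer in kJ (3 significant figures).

Adiabatic ⇒ Q = 0, so W_by = −ΔU = nCᵥ(T₁ − T₂).
Cᵥ = 5R/2 = 20.79 J/(mol·K).
W = (1.67)(20.79)(630 − 1140) = -17703 J.

W ≈ -17.7 kJ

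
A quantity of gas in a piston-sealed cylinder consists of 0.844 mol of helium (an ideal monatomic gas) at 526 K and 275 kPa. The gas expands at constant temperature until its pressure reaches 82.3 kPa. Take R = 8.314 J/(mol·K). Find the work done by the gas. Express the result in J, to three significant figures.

Isothermal process: W = nRT ln(V₂/V₁) = nRT ln(P₁/P₂).
W = (0.844)(8.314)(526) × ln(275/82.3)
  = 3691 × ln(3.341) = 3691 × 1.206
W_by_gas = 4453 J.

W ≈ 4450 J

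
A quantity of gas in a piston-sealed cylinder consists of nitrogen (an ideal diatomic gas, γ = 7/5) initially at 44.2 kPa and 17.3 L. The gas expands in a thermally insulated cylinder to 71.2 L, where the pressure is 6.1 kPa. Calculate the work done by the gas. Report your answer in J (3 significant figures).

W ≈ 826 J

Adiabatic: W = (P₁V₁ − P₂V₂)/(γ − 1) with γ = 7/5.
P₁V₁ = 764.7 J, P₂V₂ = 434.3 J.
W = (764.7 − 434.3) / 0.4 = 825.9 J.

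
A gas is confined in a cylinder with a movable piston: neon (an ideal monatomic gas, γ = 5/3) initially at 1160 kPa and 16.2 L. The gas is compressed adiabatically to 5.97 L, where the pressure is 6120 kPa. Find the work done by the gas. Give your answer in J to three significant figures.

W ≈ -26600 J

Adiabatic: W = (P₁V₁ − P₂V₂)/(γ − 1) with γ = 5/3.
P₁V₁ = 18792 J, P₂V₂ = 36536 J.
W = (18792 − 36536) / 0.6667 = -26617 J.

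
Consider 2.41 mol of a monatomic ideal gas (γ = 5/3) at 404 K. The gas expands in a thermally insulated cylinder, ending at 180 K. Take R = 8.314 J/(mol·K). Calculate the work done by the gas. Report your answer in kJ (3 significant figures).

Adiabatic ⇒ Q = 0, so W_by = −ΔU = nCᵥ(T₁ − T₂).
Cᵥ = 3R/2 = 12.47 J/(mol·K).
W = (2.41)(12.47)(404 − 180) = 6732 J.

W ≈ 6.73 kJ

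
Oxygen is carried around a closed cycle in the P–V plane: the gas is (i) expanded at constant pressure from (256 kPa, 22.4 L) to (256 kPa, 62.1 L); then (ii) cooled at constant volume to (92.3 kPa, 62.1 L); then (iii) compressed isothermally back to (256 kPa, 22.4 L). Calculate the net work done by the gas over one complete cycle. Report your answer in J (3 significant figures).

Leg (i): W = PΔV = (256)(62.1 − 22.4) = 10163 J.
Leg (ii): W = 0.
Leg (iii): W = PᵢVᵢ ln(V_f/Vᵢ) = (5732) ln(22.4/62.1) = -5845 J.
W_net = 10163 − 5845 = 4319 J.

W_net ≈ 4320 J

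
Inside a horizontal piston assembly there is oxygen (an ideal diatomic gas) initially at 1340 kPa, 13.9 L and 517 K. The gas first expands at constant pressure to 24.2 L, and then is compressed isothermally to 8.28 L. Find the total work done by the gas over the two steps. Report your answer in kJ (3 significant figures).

Step 1 (isobaric): W = PΔV = (1340 kPa)(24.2 − 13.9 L) = 13802 J.
After step 1: P = 1340 kPa, V = 24.2 L, T = 900.1 K.
Step 2 (isothermal): W = P₁V₁ ln(V₂/V₁) = (32428) ln(8.28/24.2) = -34779 J.
W_total = 13802 − 34779 = -20977 J.

W_total ≈ -21.0 kJ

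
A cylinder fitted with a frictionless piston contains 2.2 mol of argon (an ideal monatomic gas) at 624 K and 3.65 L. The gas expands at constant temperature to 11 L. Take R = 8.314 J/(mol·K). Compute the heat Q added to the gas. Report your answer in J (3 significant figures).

Q ≈ 12600 J

Isothermal ⇒ ΔU = 0, so Q = W = nRT ln(V₂/V₁).
Q = (2.2)(8.314)(624) ln(11/3.65) = 11413 × 1.103 = 12591 J.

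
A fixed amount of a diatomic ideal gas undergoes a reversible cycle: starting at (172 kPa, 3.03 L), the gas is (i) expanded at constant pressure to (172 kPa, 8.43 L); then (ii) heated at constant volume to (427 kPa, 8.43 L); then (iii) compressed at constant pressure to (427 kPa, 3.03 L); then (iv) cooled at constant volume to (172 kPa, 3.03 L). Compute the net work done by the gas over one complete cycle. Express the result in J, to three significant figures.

Constant-volume legs do no work.
W(i) = (172)(8.43 − 3.03) = 928.8 J; W(iii) = (427)(3.03 − 8.43) = -2306 J.
W_net = 928.8 − 2306 = -1377 J (the counter-clockwise enclosed area).

W_net ≈ -1380 J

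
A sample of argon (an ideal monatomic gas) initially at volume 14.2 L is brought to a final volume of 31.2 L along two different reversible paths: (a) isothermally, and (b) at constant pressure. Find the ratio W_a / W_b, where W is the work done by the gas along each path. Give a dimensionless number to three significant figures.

Path (a) isothermal: W = P₁V₁ ln(V₂/V₁) → W_a/(P₁V₁) = 0.7872.
Path (b) isobaric: W = P₁(V₂ − V₁) → W_b/(P₁V₁) = 1.197.
W_a / W_b = 0.7872 / 1.197 = 0.6575.

W_a / W_b ≈ 0.658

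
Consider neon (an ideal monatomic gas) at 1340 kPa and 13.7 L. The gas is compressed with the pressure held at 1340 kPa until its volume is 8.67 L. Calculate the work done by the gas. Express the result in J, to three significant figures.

Isobaric: W = P ΔV.
W = (1340 kPa)(8.67 − 13.7 L) = (1340)(-5.03) = -6740 J.

W ≈ -6740 J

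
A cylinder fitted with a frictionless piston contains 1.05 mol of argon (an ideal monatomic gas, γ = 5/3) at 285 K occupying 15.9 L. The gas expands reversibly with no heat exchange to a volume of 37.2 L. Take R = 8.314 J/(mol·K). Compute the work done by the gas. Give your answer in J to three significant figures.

W ≈ 1610 J

Adiabatic: TV^(γ−1) = const with γ = 5/3.
T₂ = T₁ (V₁/V₂)^(γ−1) = 285 × (15.9/37.2)^0.667 = 285 × 0.5674 = 161.7 K.
W_by = nCᵥ(T₁ − T₂) = (1.05)(12.47)(285 − 161.7) = 1614 J.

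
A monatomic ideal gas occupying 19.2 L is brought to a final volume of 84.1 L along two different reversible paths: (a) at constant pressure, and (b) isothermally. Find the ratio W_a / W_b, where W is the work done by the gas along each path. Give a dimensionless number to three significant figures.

W_a / W_b ≈ 2.29

Path (a) isobaric: W = P₁(V₂ − V₁) → W_a/(P₁V₁) = 3.38.
Path (b) isothermal: W = P₁V₁ ln(V₂/V₁) → W_b/(P₁V₁) = 1.477.
W_a / W_b = 3.38 / 1.477 = 2.288.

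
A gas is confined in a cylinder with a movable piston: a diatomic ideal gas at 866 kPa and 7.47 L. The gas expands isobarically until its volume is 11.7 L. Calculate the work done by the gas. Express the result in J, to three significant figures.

W ≈ 3660 J

Isobaric: W = P ΔV.
W = (866 kPa)(11.7 − 7.47 L) = (866)(4.23) = 3663 J.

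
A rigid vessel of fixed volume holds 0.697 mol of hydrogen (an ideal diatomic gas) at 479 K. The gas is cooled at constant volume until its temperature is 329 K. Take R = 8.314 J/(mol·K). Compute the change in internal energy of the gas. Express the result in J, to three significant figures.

Constant volume ⇒ W = 0, so Q = ΔU = nCᵥΔT with Cᵥ = 5R/2 = 20.79 J/(mol·K).
ΔU = (0.697)(20.79)(329 − 479) = -2173 J.

ΔU ≈ -2170 J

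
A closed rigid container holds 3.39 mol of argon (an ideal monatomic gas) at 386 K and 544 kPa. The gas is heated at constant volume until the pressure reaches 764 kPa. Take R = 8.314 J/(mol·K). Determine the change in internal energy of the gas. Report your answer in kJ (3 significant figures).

Constant volume ⇒ W = 0, so Q = ΔU = nCᵥΔT with Cᵥ = 3R/2 = 12.47 J/(mol·K).
At constant V, T₂/T₁ = P₂/P₁ ⇒ ΔT = T₁(P₂/P₁ − 1) = 386·(764/544 − 1) = 156.1 K.
ΔU = (3.39)(12.47)(156.1) = 6600 J.

ΔU ≈ 6.60 kJ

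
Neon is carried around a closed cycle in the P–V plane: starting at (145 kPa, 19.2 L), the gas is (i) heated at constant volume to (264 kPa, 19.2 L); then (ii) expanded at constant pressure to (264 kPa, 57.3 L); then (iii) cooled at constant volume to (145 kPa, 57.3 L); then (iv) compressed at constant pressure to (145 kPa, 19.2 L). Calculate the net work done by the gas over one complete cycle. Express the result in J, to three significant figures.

Constant-volume legs do no work.
W(ii) = (264)(57.3 − 19.2) = 10058 J; W(iv) = (145)(19.2 − 57.3) = -5524 J.
W_net = 10058 − 5524 = 4534 J (the clockwise enclosed area).

W_net ≈ 4530 J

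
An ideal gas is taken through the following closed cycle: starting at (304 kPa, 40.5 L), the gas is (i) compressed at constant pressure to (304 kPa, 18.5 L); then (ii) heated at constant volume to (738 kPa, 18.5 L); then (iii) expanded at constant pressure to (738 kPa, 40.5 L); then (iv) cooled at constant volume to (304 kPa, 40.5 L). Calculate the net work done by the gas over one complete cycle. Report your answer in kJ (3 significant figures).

W_net ≈ 9.55 kJ

Constant-volume legs do no work.
W(i) = (304)(18.5 − 40.5) = -6688 J; W(iii) = (738)(40.5 − 18.5) = 16236 J.
W_net = -6688 + 16236 = 9548 J (the clockwise enclosed area).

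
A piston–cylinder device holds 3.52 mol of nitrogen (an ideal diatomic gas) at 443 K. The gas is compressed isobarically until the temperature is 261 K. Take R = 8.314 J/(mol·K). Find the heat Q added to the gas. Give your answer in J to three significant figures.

Q ≈ -18600 J

Isobaric: W = nRΔT = (3.52)(8.314)(-182) = -5326 J.
ΔU = nCᵥΔT with Cᵥ = 5R/2: ΔU = (3.52)(20.79)(-182) = -13316 J.
Q = ΔU + W = -13316 − 5326 = -18642 J.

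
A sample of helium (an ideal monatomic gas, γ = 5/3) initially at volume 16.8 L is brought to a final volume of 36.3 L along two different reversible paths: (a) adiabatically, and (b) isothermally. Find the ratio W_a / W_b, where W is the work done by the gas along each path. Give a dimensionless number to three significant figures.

Path (a) adiabatic: W = P₁V₁(1 − (V₁/V₂)^(γ−1))/(γ−1) → W_a/(P₁V₁) = 0.6025.
Path (b) isothermal: W = P₁V₁ ln(V₂/V₁) → W_b/(P₁V₁) = 0.7704.
W_a / W_b = 0.6025 / 0.7704 = 0.782.

W_a / W_b ≈ 0.782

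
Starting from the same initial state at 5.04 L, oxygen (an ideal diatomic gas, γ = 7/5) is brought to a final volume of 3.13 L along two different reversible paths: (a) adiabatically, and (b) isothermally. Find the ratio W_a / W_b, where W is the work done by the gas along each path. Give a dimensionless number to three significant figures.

W_a / W_b ≈ 1.10

Path (a) adiabatic: W = P₁V₁(1 − (V₁/V₂)^(γ−1))/(γ−1) → W_a/(P₁V₁) = -0.5248.
Path (b) isothermal: W = P₁V₁ ln(V₂/V₁) → W_b/(P₁V₁) = -0.4764.
W_a / W_b = -0.5248 / -0.4764 = 1.102.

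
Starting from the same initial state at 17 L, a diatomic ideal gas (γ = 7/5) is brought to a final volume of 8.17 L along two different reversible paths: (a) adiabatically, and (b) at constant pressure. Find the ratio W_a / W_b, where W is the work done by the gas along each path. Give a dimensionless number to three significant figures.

W_a / W_b ≈ 1.64

Path (a) adiabatic: W = P₁V₁(1 − (V₁/V₂)^(γ−1))/(γ−1) → W_a/(P₁V₁) = -0.8514.
Path (b) isobaric: W = P₁(V₂ − V₁) → W_b/(P₁V₁) = -0.5194.
W_a / W_b = -0.8514 / -0.5194 = 1.639.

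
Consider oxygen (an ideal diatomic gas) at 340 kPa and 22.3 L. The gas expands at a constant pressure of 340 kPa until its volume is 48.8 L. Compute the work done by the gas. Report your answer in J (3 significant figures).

Isobaric: W = P ΔV.
W = (340 kPa)(48.8 − 22.3 L) = (340)(26.5) = 9010 J.

W ≈ 9010 J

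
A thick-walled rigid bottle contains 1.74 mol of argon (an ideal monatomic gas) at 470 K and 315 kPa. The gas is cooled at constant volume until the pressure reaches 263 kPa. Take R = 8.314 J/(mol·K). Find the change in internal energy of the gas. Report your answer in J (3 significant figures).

Constant volume ⇒ W = 0, so Q = ΔU = nCᵥΔT with Cᵥ = 3R/2 = 12.47 J/(mol·K).
At constant V, T₂/T₁ = P₂/P₁ ⇒ ΔT = T₁(P₂/P₁ − 1) = 470·(263/315 − 1) = -77.59 K.
ΔU = (1.74)(12.47)(-77.59) = -1684 J.

ΔU ≈ -1680 J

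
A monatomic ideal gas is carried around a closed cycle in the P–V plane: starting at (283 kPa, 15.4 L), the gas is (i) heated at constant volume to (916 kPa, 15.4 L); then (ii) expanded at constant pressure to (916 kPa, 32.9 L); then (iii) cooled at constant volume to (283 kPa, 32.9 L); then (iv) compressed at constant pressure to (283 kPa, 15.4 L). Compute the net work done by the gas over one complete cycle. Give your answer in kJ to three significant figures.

W_net ≈ 11.1 kJ

Constant-volume legs do no work.
W(ii) = (916)(32.9 − 15.4) = 16030 J; W(iv) = (283)(15.4 − 32.9) = -4952 J.
W_net = 16030 − 4952 = 11078 J (the clockwise enclosed area).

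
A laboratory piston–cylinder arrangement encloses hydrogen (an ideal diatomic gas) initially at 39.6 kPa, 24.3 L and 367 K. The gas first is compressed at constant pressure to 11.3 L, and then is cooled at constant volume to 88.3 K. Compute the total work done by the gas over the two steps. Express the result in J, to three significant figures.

W_total ≈ -515 J

Step 1 (isobaric): W = PΔV = (39.6 kPa)(11.3 − 24.3 L) = -514.8 J.
Step 2 (isochoric): W = 0 (constant volume).
W_total = -514.8 + 0 = -514.8 J.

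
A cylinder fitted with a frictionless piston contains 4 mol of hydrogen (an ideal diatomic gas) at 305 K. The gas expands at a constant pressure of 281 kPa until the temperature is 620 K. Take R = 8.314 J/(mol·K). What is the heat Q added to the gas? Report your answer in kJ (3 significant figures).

Isobaric: W = nRΔT = (4)(8.314)(315) = 10476 J.
ΔU = nCᵥΔT with Cᵥ = 5R/2: ΔU = (4)(20.79)(315) = 26189 J.
Q = ΔU + W = 26189 + 10476 = 36665 J.

Q ≈ 36.7 kJ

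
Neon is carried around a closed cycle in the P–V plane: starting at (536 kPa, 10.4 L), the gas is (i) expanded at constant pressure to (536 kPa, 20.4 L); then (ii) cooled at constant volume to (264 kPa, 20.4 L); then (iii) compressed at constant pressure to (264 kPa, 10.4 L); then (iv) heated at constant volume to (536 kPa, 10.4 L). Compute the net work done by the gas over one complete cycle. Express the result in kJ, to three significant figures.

W_net ≈ 2.72 kJ

Constant-volume legs do no work.
W(i) = (536)(20.4 − 10.4) = 5360 J; W(iii) = (264)(10.4 − 20.4) = -2640 J.
W_net = 5360 − 2640 = 2720 J (the clockwise enclosed area).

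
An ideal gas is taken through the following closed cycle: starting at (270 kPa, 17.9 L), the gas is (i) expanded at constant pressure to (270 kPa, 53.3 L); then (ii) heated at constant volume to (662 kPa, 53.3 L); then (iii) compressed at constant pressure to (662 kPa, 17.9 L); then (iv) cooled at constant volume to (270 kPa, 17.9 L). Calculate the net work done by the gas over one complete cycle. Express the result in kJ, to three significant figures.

W_net ≈ -13.9 kJ

Constant-volume legs do no work.
W(i) = (270)(53.3 − 17.9) = 9558 J; W(iii) = (662)(17.9 − 53.3) = -23435 J.
W_net = 9558 − 23435 = -13877 J (the counter-clockwise enclosed area).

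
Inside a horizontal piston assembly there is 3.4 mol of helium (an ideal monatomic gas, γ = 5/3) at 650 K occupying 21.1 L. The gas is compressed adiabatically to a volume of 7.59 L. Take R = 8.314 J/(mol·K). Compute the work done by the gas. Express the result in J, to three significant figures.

Adiabatic: TV^(γ−1) = const with γ = 5/3.
T₂ = T₁ (V₁/V₂)^(γ−1) = 650 × (21.1/7.59)^0.667 = 650 × 1.977 = 1285 K.
W_by = nCᵥ(T₁ − T₂) = (3.4)(12.47)(650 − 1285) = -26930 J.

W ≈ -26900 J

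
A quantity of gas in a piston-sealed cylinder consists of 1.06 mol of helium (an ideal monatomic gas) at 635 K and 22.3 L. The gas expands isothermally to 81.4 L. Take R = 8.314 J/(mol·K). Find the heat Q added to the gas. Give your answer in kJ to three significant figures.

Isothermal ⇒ ΔU = 0, so Q = W = nRT ln(V₂/V₁).
Q = (1.06)(8.314)(635) ln(81.4/22.3) = 5596 × 1.295 = 7246 J.

Q ≈ 7.25 kJ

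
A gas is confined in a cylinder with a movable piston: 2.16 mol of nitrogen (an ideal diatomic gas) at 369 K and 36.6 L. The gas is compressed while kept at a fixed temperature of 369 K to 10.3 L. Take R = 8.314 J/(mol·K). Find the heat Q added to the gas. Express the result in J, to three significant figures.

Isothermal ⇒ ΔU = 0, so Q = W = nRT ln(V₂/V₁).
Q = (2.16)(8.314)(369) ln(10.3/36.6) = 6627 × -1.268 = -8402 J.

Q ≈ -8400 J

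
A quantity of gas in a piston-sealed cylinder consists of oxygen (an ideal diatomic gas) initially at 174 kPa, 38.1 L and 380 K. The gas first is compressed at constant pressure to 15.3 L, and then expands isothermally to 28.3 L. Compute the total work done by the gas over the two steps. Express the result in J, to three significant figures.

Step 1 (isobaric): W = PΔV = (174 kPa)(15.3 − 38.1 L) = -3967 J.
After step 1: P = 174 kPa, V = 15.3 L, T = 152.6 K.
Step 2 (isothermal): W = P₁V₁ ln(V₂/V₁) = (2662) ln(28.3/15.3) = 1637 J.
W_total = -3967 + 1637 = -2330 J.

W_total ≈ -2330 J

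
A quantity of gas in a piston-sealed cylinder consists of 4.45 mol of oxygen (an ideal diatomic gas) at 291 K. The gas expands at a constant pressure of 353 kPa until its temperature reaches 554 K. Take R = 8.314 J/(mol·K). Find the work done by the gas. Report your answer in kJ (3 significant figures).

Isobaric: W = P ΔV = nR ΔT.
W = (4.45)(8.314)(554 − 291) = 9730 J.

W ≈ 9.73 kJ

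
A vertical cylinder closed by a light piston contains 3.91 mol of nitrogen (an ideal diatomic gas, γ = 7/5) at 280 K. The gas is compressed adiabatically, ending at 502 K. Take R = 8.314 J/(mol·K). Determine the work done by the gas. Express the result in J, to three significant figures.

W ≈ -18000 J

Adiabatic ⇒ Q = 0, so W_by = −ΔU = nCᵥ(T₁ − T₂).
Cᵥ = 5R/2 = 20.79 J/(mol·K).
W = (3.91)(20.79)(280 − 502) = -18042 J.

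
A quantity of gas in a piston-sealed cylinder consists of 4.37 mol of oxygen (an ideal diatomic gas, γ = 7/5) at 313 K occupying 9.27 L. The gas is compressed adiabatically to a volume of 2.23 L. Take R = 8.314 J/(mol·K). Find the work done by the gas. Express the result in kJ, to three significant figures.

W ≈ -21.8 kJ

Adiabatic: TV^(γ−1) = const with γ = 7/5.
T₂ = T₁ (V₁/V₂)^(γ−1) = 313 × (9.27/2.23)^0.4 = 313 × 1.768 = 553.4 K.
W_by = nCᵥ(T₁ − T₂) = (4.37)(20.79)(313 − 553.4) = -21837 J.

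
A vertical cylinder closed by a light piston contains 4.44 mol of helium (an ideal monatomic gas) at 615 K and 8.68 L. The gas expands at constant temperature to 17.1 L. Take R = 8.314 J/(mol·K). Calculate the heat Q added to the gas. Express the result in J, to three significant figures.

Q ≈ 15400 J

Isothermal ⇒ ΔU = 0, so Q = W = nRT ln(V₂/V₁).
Q = (4.44)(8.314)(615) ln(17.1/8.68) = 22702 × 0.6781 = 15393 J.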